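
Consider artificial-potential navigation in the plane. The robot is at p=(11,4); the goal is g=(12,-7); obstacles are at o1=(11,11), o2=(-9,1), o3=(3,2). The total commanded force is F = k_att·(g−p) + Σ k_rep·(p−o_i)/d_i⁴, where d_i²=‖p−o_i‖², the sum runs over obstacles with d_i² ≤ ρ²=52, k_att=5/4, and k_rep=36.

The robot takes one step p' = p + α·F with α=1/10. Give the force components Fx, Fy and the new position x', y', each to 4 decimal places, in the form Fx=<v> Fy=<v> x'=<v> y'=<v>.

F_att = 5/4·(g−p) = 5/4·(1,-11) = (1.2500,-13.7500)
o1: d²=49 ≤ ρ²=52; F_rep = 36·(0,-7)/49² = (0.0000,-0.1050)
o2: d²=409 > ρ²=52 → inactive
o3: d²=68 > ρ²=52 → inactive
F = F_att + ΣF_rep = (1.2500,-13.8550)
p' = p + 1/10·F = (11.1250,2.6145)

Fx=1.2500 Fy=-13.8550 x'=11.1250 y'=2.6145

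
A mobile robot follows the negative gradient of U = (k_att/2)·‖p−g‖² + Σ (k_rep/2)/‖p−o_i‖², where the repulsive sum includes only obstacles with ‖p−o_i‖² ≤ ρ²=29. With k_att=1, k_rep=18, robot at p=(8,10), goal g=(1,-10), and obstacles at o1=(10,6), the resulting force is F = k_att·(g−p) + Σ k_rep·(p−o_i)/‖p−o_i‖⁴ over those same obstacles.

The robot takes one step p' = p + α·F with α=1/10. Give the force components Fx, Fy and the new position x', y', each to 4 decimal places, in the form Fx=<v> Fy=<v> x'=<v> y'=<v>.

F_att = 1·(g−p) = 1·(-7,-20) = (-7.0000,-20.0000)
o1: d²=20 ≤ ρ²=29; F_rep = 18·(-2,4)/20² = (-0.0900,0.1800)
F = F_att + ΣF_rep = (-7.0900,-19.8200)
p' = p + 1/10·F = (7.2910,8.0180)

Fx=-7.0900 Fy=-19.8200 x'=7.2910 y'=8.0180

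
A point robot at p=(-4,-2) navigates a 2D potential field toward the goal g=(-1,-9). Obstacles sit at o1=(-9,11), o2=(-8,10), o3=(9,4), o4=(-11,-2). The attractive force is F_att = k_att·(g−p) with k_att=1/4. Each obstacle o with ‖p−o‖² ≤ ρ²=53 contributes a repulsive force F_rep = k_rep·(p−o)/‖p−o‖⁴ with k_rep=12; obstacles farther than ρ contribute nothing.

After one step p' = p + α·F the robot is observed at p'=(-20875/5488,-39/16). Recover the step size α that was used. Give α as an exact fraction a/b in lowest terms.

α = 1/4

F_att = 1/4·(g−p) = 1/4·(3,-7) = (0.7500,-1.7500)
o1: d²=194 > ρ²=53 → inactive
o2: d²=160 > ρ²=53 → inactive
o3: d²=205 > ρ²=53 → inactive
o4: d²=49 ≤ ρ²=53; F_rep = 12·(7,0)/49² = (0.0350,0.0000)
F = F_att + ΣF_rep = (0.7850,-1.7500)
Δp = p'−p = (0.1962,-0.4375); α = Δx/Fx = (1077/5488) / (1077/1372) = 1/4
check: Δy/Fy = (-7/16) / (-7/4) = 1/4 ✓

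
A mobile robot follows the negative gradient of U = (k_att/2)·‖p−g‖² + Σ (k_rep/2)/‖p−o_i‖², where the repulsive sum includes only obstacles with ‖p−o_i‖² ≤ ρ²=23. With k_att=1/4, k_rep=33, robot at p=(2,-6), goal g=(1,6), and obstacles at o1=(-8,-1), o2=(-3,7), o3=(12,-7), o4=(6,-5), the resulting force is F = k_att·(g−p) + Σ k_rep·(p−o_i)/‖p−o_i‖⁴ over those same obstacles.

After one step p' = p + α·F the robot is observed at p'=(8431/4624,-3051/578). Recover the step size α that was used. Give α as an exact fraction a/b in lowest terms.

α = 1/4

F_att = 1/4·(g−p) = 1/4·(-1,12) = (-0.2500,3.0000)
o1: d²=125 > ρ²=23 → inactive
o2: d²=194 > ρ²=23 → inactive
o3: d²=101 > ρ²=23 → inactive
o4: d²=17 ≤ ρ²=23; F_rep = 33·(-4,-1)/17² = (-0.4567,-0.1142)
F = F_att + ΣF_rep = (-0.7067,2.8858)
Δp = p'−p = (-0.1767,0.7215); α = Δx/Fx = (-817/4624) / (-817/1156) = 1/4
check: Δy/Fy = (417/578) / (834/289) = 1/4 ✓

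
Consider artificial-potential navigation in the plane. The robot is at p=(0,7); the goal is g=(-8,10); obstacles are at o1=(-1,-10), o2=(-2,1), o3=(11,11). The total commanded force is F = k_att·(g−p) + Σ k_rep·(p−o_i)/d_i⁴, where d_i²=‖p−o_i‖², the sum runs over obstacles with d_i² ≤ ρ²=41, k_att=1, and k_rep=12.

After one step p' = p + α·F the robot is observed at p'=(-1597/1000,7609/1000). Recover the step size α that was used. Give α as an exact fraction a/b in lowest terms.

α = 1/5

F_att = 1·(g−p) = 1·(-8,3) = (-8.0000,3.0000)
o1: d²=290 > ρ²=41 → inactive
o2: d²=40 ≤ ρ²=41; F_rep = 12·(2,6)/40² = (0.0150,0.0450)
o3: d²=137 > ρ²=41 → inactive
F = F_att + ΣF_rep = (-7.9850,3.0450)
Δp = p'−p = (-1.5970,0.6090); α = Δx/Fx = (-1597/1000) / (-1597/200) = 1/5
check: Δy/Fy = (609/1000) / (609/200) = 1/5 ✓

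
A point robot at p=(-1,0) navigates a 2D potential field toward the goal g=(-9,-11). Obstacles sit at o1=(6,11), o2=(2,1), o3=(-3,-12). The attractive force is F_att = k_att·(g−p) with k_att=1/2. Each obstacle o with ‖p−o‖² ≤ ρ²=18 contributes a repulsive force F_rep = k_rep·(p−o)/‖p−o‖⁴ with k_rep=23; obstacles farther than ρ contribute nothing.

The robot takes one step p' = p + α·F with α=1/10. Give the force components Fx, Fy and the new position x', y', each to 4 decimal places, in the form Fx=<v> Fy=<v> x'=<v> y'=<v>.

Fx=-4.6900 Fy=-5.7300 x'=-1.4690 y'=-0.5730

F_att = 1/2·(g−p) = 1/2·(-8,-11) = (-4.0000,-5.5000)
o1: d²=170 > ρ²=18 → inactive
o2: d²=10 ≤ ρ²=18; F_rep = 23·(-3,-1)/10² = (-0.6900,-0.2300)
o3: d²=148 > ρ²=18 → inactive
F = F_att + ΣF_rep = (-4.6900,-5.7300)
p' = p + 1/10·F = (-1.4690,-0.5730)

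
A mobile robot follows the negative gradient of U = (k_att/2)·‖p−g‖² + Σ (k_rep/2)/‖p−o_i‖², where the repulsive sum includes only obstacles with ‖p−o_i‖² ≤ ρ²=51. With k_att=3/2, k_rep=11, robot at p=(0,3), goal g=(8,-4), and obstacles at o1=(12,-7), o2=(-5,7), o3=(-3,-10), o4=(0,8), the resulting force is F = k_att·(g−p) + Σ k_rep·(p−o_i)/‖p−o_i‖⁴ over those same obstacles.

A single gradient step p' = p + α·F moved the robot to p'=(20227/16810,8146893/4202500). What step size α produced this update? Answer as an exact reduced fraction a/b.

F_att = 3/2·(g−p) = 3/2·(8,-7) = (12.0000,-10.5000)
o1: d²=244 > ρ²=51 → inactive
o2: d²=41 ≤ ρ²=51; F_rep = 11·(5,-4)/41² = (0.0327,-0.0262)
o3: d²=178 > ρ²=51 → inactive
o4: d²=25 ≤ ρ²=51; F_rep = 11·(0,-5)/25² = (0.0000,-0.0880)
F = F_att + ΣF_rep = (12.0327,-10.6142)
Δp = p'−p = (1.2033,-1.0614); α = Δx/Fx = (20227/16810) / (20227/1681) = 1/10
check: Δy/Fy = (-4460607/4202500) / (-4460607/420250) = 1/10 ✓

α = 1/10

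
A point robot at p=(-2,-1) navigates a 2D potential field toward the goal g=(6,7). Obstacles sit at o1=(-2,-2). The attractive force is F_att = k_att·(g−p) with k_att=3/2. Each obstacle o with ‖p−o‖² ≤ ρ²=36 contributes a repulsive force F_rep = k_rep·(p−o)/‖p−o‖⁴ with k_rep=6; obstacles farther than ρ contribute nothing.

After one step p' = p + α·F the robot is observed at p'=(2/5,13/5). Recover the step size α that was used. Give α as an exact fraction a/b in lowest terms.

α = 1/5

F_att = 3/2·(g−p) = 3/2·(8,8) = (12.0000,12.0000)
o1: d²=1 ≤ ρ²=36; F_rep = 6·(0,1)/1² = (0.0000,6.0000)
F = F_att + ΣF_rep = (12.0000,18.0000)
Δp = p'−p = (2.4000,3.6000); α = Δx/Fx = (12/5) / (12) = 1/5
check: Δy/Fy = (18/5) / (18) = 1/5 ✓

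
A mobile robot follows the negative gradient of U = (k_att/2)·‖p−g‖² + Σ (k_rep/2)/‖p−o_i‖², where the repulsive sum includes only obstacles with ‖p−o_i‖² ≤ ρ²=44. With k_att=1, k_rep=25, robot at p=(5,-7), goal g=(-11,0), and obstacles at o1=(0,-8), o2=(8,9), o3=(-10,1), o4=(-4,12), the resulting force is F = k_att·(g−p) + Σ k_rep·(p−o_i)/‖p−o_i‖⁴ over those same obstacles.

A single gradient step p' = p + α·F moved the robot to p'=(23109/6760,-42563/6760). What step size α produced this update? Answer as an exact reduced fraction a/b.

α = 1/10

F_att = 1·(g−p) = 1·(-16,7) = (-16.0000,7.0000)
o1: d²=26 ≤ ρ²=44; F_rep = 25·(5,1)/26² = (0.1849,0.0370)
o2: d²=265 > ρ²=44 → inactive
o3: d²=289 > ρ²=44 → inactive
o4: d²=442 > ρ²=44 → inactive
F = F_att + ΣF_rep = (-15.8151,7.0370)
Δp = p'−p = (-1.5815,0.7037); α = Δx/Fx = (-10691/6760) / (-10691/676) = 1/10
check: Δy/Fy = (4757/6760) / (4757/676) = 1/10 ✓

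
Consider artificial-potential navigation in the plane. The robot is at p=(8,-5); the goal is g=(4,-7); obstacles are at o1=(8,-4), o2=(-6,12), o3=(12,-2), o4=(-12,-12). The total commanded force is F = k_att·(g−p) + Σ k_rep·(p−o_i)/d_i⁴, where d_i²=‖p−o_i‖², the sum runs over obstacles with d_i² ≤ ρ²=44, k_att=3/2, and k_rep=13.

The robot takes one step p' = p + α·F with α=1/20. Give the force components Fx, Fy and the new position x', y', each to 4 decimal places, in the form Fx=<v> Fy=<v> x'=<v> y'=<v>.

Fx=-6.0832 Fy=-16.0624 x'=7.6958 y'=-5.8031

F_att = 3/2·(g−p) = 3/2·(-4,-2) = (-6.0000,-3.0000)
o1: d²=1 ≤ ρ²=44; F_rep = 13·(0,-1)/1² = (0.0000,-13.0000)
o2: d²=485 > ρ²=44 → inactive
o3: d²=25 ≤ ρ²=44; F_rep = 13·(-4,-3)/25² = (-0.0832,-0.0624)
o4: d²=449 > ρ²=44 → inactive
F = F_att + ΣF_rep = (-6.0832,-16.0624)
p' = p + 1/20·F = (7.6958,-5.8031)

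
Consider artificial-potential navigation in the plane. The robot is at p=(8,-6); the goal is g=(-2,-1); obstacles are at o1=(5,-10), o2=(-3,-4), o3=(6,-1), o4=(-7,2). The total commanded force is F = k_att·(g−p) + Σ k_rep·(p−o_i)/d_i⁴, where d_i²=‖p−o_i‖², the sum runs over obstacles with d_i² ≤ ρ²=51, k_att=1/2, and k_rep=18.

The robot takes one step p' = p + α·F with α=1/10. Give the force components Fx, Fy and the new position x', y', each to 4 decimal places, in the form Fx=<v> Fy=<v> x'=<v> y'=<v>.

F_att = 1/2·(g−p) = 1/2·(-10,5) = (-5.0000,2.5000)
o1: d²=25 ≤ ρ²=51; F_rep = 18·(3,4)/25² = (0.0864,0.1152)
o2: d²=125 > ρ²=51 → inactive
o3: d²=29 ≤ ρ²=51; F_rep = 18·(2,-5)/29² = (0.0428,-0.1070)
o4: d²=289 > ρ²=51 → inactive
F = F_att + ΣF_rep = (-4.8708,2.5082)
p' = p + 1/10·F = (7.5129,-5.7492)

Fx=-4.8708 Fy=2.5082 x'=7.5129 y'=-5.7492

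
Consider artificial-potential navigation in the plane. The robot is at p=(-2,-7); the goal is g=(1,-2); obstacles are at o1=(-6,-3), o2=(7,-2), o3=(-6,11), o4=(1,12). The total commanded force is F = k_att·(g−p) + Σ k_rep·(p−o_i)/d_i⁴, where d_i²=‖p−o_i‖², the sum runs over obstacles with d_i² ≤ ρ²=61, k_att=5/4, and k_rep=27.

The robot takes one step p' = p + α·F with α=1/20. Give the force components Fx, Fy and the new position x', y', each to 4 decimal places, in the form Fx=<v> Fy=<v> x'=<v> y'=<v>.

F_att = 5/4·(g−p) = 5/4·(3,5) = (3.7500,6.2500)
o1: d²=32 ≤ ρ²=61; F_rep = 27·(4,-4)/32² = (0.1055,-0.1055)
o2: d²=106 > ρ²=61 → inactive
o3: d²=340 > ρ²=61 → inactive
o4: d²=370 > ρ²=61 → inactive
F = F_att + ΣF_rep = (3.8555,6.1445)
p' = p + 1/20·F = (-1.8072,-6.6928)

Fx=3.8555 Fy=6.1445 x'=-1.8072 y'=-6.6928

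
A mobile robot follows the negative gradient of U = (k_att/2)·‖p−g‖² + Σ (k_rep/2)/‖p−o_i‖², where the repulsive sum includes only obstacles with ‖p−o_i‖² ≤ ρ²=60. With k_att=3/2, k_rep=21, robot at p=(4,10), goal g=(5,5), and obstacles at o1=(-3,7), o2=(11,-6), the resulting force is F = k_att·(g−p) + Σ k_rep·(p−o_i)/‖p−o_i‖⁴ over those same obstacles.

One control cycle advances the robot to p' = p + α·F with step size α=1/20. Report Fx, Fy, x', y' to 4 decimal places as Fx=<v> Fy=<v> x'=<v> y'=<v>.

F_att = 3/2·(g−p) = 3/2·(1,-5) = (1.5000,-7.5000)
o1: d²=58 ≤ ρ²=60; F_rep = 21·(7,3)/58² = (0.0437,0.0187)
o2: d²=305 > ρ²=60 → inactive
F = F_att + ΣF_rep = (1.5437,-7.4813)
p' = p + 1/20·F = (4.0772,9.6259)

Fx=1.5437 Fy=-7.4813 x'=4.0772 y'=9.6259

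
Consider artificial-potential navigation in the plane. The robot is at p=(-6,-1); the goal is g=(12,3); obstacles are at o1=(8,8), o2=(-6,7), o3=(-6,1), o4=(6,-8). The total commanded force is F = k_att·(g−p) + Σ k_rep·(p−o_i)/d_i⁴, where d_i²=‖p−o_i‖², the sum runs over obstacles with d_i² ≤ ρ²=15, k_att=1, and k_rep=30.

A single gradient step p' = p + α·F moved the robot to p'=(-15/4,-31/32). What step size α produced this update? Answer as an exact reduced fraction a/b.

α = 1/8

F_att = 1·(g−p) = 1·(18,4) = (18.0000,4.0000)
o1: d²=277 > ρ²=15 → inactive
o2: d²=64 > ρ²=15 → inactive
o3: d²=4 ≤ ρ²=15; F_rep = 30·(0,-2)/4² = (0.0000,-3.7500)
o4: d²=193 > ρ²=15 → inactive
F = F_att + ΣF_rep = (18.0000,0.2500)
Δp = p'−p = (2.2500,0.0312); α = Δx/Fx = (9/4) / (18) = 1/8
check: Δy/Fy = (1/32) / (1/4) = 1/8 ✓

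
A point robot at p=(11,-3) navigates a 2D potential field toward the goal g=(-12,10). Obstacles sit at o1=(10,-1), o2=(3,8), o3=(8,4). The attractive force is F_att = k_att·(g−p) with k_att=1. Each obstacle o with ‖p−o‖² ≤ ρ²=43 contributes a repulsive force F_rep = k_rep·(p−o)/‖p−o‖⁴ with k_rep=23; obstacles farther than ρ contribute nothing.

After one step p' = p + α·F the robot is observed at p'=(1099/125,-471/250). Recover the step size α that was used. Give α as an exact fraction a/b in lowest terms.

α = 1/10

F_att = 1·(g−p) = 1·(-23,13) = (-23.0000,13.0000)
o1: d²=5 ≤ ρ²=43; F_rep = 23·(1,-2)/5² = (0.9200,-1.8400)
o2: d²=185 > ρ²=43 → inactive
o3: d²=58 > ρ²=43 → inactive
F = F_att + ΣF_rep = (-22.0800,11.1600)
Δp = p'−p = (-2.2080,1.1160); α = Δx/Fx = (-276/125) / (-552/25) = 1/10
check: Δy/Fy = (279/250) / (279/25) = 1/10 ✓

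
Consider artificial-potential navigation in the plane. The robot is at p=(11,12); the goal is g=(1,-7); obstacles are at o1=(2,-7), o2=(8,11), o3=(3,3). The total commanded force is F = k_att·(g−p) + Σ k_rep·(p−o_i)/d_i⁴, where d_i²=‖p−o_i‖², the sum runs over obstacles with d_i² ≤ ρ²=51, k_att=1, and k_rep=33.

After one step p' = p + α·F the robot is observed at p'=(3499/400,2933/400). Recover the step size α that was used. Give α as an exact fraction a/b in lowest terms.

F_att = 1·(g−p) = 1·(-10,-19) = (-10.0000,-19.0000)
o1: d²=442 > ρ²=51 → inactive
o2: d²=10 ≤ ρ²=51; F_rep = 33·(3,1)/10² = (0.9900,0.3300)
o3: d²=145 > ρ²=51 → inactive
F = F_att + ΣF_rep = (-9.0100,-18.6700)
Δp = p'−p = (-2.2525,-4.6675); α = Δx/Fx = (-901/400) / (-901/100) = 1/4
check: Δy/Fy = (-1867/400) / (-1867/100) = 1/4 ✓

α = 1/4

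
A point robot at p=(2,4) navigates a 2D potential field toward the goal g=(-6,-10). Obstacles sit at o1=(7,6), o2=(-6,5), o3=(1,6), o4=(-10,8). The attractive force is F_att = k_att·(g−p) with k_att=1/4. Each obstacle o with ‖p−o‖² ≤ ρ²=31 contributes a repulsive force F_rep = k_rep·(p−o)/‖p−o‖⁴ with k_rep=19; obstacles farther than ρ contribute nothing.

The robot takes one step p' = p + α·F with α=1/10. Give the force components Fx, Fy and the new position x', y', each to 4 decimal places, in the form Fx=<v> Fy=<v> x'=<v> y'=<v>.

F_att = 1/4·(g−p) = 1/4·(-8,-14) = (-2.0000,-3.5000)
o1: d²=29 ≤ ρ²=31; F_rep = 19·(-5,-2)/29² = (-0.1130,-0.0452)
o2: d²=65 > ρ²=31 → inactive
o3: d²=5 ≤ ρ²=31; F_rep = 19·(1,-2)/5² = (0.7600,-1.5200)
o4: d²=160 > ρ²=31 → inactive
F = F_att + ΣF_rep = (-1.3530,-5.0652)
p' = p + 1/10·F = (1.8647,3.4935)

Fx=-1.3530 Fy=-5.0652 x'=1.8647 y'=3.4935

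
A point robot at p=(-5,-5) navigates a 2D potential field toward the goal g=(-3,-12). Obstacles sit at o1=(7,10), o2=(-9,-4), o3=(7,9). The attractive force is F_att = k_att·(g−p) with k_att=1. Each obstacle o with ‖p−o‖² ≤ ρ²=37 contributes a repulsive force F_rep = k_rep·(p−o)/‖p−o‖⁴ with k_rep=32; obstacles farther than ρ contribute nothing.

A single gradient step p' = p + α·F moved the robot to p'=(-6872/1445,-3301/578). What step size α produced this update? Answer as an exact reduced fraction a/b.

F_att = 1·(g−p) = 1·(2,-7) = (2.0000,-7.0000)
o1: d²=369 > ρ²=37 → inactive
o2: d²=17 ≤ ρ²=37; F_rep = 32·(4,-1)/17² = (0.4429,-0.1107)
o3: d²=340 > ρ²=37 → inactive
F = F_att + ΣF_rep = (2.4429,-7.1107)
Δp = p'−p = (0.2443,-0.7111); α = Δx/Fx = (353/1445) / (706/289) = 1/10
check: Δy/Fy = (-411/578) / (-2055/289) = 1/10 ✓

α = 1/10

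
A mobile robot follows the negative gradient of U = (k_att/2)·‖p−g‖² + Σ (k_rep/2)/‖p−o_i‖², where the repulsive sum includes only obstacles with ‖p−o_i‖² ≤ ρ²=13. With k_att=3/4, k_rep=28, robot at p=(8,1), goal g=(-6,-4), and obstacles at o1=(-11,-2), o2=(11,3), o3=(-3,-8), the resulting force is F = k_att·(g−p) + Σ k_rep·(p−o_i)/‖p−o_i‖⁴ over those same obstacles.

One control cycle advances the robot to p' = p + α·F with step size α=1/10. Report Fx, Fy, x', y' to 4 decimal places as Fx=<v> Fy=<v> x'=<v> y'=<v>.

Fx=-10.9970 Fy=-4.0814 x'=6.9003 y'=0.5919

F_att = 3/4·(g−p) = 3/4·(-14,-5) = (-10.5000,-3.7500)
o1: d²=370 > ρ²=13 → inactive
o2: d²=13 ≤ ρ²=13; F_rep = 28·(-3,-2)/13² = (-0.4970,-0.3314)
o3: d²=202 > ρ²=13 → inactive
F = F_att + ΣF_rep = (-10.9970,-4.0814)
p' = p + 1/10·F = (6.9003,0.5919)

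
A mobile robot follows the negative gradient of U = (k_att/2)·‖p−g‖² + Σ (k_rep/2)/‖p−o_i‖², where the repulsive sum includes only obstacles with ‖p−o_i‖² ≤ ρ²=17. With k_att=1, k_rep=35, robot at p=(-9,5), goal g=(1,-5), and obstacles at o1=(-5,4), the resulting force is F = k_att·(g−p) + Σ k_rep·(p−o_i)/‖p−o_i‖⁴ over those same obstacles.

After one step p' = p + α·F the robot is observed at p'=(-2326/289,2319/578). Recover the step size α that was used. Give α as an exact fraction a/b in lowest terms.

α = 1/10

F_att = 1·(g−p) = 1·(10,-10) = (10.0000,-10.0000)
o1: d²=17 ≤ ρ²=17; F_rep = 35·(-4,1)/17² = (-0.4844,0.1211)
F = F_att + ΣF_rep = (9.5156,-9.8789)
Δp = p'−p = (0.9516,-0.9879); α = Δx/Fx = (275/289) / (2750/289) = 1/10
check: Δy/Fy = (-571/578) / (-2855/289) = 1/10 ✓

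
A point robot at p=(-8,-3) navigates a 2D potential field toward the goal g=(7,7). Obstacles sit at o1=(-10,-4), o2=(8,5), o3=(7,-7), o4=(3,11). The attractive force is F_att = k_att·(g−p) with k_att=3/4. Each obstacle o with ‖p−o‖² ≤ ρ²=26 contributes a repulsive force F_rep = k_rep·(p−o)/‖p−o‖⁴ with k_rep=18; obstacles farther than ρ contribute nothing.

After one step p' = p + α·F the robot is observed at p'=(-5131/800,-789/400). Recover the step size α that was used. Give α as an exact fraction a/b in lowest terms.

α = 1/8

F_att = 3/4·(g−p) = 3/4·(15,10) = (11.2500,7.5000)
o1: d²=5 ≤ ρ²=26; F_rep = 18·(2,1)/5² = (1.4400,0.7200)
o2: d²=320 > ρ²=26 → inactive
o3: d²=241 > ρ²=26 → inactive
o4: d²=317 > ρ²=26 → inactive
F = F_att + ΣF_rep = (12.6900,8.2200)
Δp = p'−p = (1.5862,1.0275); α = Δx/Fx = (1269/800) / (1269/100) = 1/8
check: Δy/Fy = (411/400) / (411/50) = 1/8 ✓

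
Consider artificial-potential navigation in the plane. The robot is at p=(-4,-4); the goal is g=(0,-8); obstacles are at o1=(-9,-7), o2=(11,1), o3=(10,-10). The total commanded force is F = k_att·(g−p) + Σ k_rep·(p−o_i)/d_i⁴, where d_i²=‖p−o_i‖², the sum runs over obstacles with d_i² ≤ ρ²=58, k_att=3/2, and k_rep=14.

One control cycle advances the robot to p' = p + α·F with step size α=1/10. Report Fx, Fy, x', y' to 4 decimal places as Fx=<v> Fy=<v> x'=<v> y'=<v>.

Fx=6.0606 Fy=-5.9637 x'=-3.3939 y'=-4.5964

F_att = 3/2·(g−p) = 3/2·(4,-4) = (6.0000,-6.0000)
o1: d²=34 ≤ ρ²=58; F_rep = 14·(5,3)/34² = (0.0606,0.0363)
o2: d²=250 > ρ²=58 → inactive
o3: d²=232 > ρ²=58 → inactive
F = F_att + ΣF_rep = (6.0606,-5.9637)
p' = p + 1/10·F = (-3.3939,-4.5964)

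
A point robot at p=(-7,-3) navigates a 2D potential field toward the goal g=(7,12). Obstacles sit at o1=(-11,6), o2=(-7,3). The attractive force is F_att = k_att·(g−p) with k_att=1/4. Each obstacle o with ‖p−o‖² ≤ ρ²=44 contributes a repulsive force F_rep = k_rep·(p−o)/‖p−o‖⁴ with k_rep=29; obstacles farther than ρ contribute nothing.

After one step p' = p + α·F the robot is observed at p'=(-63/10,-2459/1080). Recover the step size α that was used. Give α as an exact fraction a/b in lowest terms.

α = 1/5

F_att = 1/4·(g−p) = 1/4·(14,15) = (3.5000,3.7500)
o1: d²=97 > ρ²=44 → inactive
o2: d²=36 ≤ ρ²=44; F_rep = 29·(0,-6)/36² = (0.0000,-0.1343)
F = F_att + ΣF_rep = (3.5000,3.6157)
Δp = p'−p = (0.7000,0.7231); α = Δx/Fx = (7/10) / (7/2) = 1/5
check: Δy/Fy = (781/1080) / (781/216) = 1/5 ✓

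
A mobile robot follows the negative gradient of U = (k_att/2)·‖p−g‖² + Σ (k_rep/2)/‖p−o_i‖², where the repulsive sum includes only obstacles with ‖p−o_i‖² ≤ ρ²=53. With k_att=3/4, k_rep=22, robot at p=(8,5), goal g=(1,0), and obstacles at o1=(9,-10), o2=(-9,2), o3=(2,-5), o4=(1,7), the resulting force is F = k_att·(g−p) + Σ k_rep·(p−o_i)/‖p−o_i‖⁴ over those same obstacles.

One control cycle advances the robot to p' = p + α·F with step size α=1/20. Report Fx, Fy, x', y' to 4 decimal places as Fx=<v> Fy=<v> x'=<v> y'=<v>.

F_att = 3/4·(g−p) = 3/4·(-7,-5) = (-5.2500,-3.7500)
o1: d²=226 > ρ²=53 → inactive
o2: d²=298 > ρ²=53 → inactive
o3: d²=136 > ρ²=53 → inactive
o4: d²=53 ≤ ρ²=53; F_rep = 22·(7,-2)/53² = (0.0548,-0.0157)
F = F_att + ΣF_rep = (-5.1952,-3.7657)
p' = p + 1/20·F = (7.7402,4.8117)

Fx=-5.1952 Fy=-3.7657 x'=7.7402 y'=4.8117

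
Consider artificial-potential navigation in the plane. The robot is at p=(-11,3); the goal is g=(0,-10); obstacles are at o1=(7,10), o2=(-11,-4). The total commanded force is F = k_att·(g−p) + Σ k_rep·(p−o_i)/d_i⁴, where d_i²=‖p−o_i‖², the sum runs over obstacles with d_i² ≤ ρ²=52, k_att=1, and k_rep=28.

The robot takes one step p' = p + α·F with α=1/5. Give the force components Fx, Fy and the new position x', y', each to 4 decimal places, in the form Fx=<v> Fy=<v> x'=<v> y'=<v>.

Fx=11.0000 Fy=-12.9184 x'=-8.8000 y'=0.4163

F_att = 1·(g−p) = 1·(11,-13) = (11.0000,-13.0000)
o1: d²=373 > ρ²=52 → inactive
o2: d²=49 ≤ ρ²=52; F_rep = 28·(0,7)/49² = (0.0000,0.0816)
F = F_att + ΣF_rep = (11.0000,-12.9184)
p' = p + 1/5·F = (-8.8000,0.4163)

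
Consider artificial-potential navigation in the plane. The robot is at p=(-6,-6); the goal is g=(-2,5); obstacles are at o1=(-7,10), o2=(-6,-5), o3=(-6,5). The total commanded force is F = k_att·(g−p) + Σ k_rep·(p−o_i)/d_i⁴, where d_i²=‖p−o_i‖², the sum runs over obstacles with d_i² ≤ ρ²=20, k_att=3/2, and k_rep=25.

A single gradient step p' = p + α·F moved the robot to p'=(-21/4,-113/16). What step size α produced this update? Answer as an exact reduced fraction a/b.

α = 1/8

F_att = 3/2·(g−p) = 3/2·(4,11) = (6.0000,16.5000)
o1: d²=257 > ρ²=20 → inactive
o2: d²=1 ≤ ρ²=20; F_rep = 25·(0,-1)/1² = (0.0000,-25.0000)
o3: d²=121 > ρ²=20 → inactive
F = F_att + ΣF_rep = (6.0000,-8.5000)
Δp = p'−p = (0.7500,-1.0625); α = Δx/Fx = (3/4) / (6) = 1/8
check: Δy/Fy = (-17/16) / (-17/2) = 1/8 ✓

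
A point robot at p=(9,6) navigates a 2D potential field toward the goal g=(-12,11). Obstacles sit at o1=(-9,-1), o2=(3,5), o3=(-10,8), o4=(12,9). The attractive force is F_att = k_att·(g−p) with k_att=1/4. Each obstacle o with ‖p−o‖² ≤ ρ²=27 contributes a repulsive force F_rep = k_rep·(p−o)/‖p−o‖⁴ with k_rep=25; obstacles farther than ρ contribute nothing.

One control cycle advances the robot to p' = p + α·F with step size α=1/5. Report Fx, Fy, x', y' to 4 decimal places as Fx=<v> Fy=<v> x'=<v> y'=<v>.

F_att = 1/4·(g−p) = 1/4·(-21,5) = (-5.2500,1.2500)
o1: d²=373 > ρ²=27 → inactive
o2: d²=37 > ρ²=27 → inactive
o3: d²=365 > ρ²=27 → inactive
o4: d²=18 ≤ ρ²=27; F_rep = 25·(-3,-3)/18² = (-0.2315,-0.2315)
F = F_att + ΣF_rep = (-5.4815,1.0185)
p' = p + 1/5·F = (7.9037,6.2037)

Fx=-5.4815 Fy=1.0185 x'=7.9037 y'=6.2037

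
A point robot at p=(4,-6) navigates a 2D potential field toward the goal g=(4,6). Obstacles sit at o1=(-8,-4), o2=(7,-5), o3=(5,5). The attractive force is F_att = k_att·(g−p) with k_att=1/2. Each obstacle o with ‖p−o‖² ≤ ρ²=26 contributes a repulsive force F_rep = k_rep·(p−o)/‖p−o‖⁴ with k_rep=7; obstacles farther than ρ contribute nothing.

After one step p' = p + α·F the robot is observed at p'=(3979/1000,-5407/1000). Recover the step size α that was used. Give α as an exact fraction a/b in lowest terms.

F_att = 1/2·(g−p) = 1/2·(0,12) = (0.0000,6.0000)
o1: d²=148 > ρ²=26 → inactive
o2: d²=10 ≤ ρ²=26; F_rep = 7·(-3,-1)/10² = (-0.2100,-0.0700)
o3: d²=122 > ρ²=26 → inactive
F = F_att + ΣF_rep = (-0.2100,5.9300)
Δp = p'−p = (-0.0210,0.5930); α = Δx/Fx = (-21/1000) / (-21/100) = 1/10
check: Δy/Fy = (593/1000) / (593/100) = 1/10 ✓

α = 1/10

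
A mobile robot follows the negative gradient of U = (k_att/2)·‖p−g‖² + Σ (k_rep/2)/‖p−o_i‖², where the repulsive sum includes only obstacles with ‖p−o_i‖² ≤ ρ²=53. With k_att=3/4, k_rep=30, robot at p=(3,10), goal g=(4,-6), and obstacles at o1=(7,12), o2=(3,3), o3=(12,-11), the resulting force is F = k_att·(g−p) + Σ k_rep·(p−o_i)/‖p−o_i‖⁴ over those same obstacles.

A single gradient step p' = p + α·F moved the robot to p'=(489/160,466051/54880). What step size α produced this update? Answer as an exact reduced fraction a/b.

F_att = 3/4·(g−p) = 3/4·(1,-16) = (0.7500,-12.0000)
o1: d²=20 ≤ ρ²=53; F_rep = 30·(-4,-2)/20² = (-0.3000,-0.1500)
o2: d²=49 ≤ ρ²=53; F_rep = 30·(0,7)/49² = (0.0000,0.0875)
o3: d²=522 > ρ²=53 → inactive
F = F_att + ΣF_rep = (0.4500,-12.0625)
Δp = p'−p = (0.0563,-1.5078); α = Δx/Fx = (9/160) / (9/20) = 1/8
check: Δy/Fy = (-82749/54880) / (-82749/6860) = 1/8 ✓

α = 1/8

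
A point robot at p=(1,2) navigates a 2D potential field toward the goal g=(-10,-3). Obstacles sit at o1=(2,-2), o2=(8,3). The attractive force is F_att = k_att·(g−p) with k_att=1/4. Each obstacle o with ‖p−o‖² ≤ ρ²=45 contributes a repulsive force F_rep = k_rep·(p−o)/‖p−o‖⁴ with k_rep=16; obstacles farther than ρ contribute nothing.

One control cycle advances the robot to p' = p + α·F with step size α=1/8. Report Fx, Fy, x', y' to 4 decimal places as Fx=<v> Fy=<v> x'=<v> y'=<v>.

Fx=-2.8054 Fy=-1.0285 x'=0.6493 y'=1.8714

F_att = 1/4·(g−p) = 1/4·(-11,-5) = (-2.7500,-1.2500)
o1: d²=17 ≤ ρ²=45; F_rep = 16·(-1,4)/17² = (-0.0554,0.2215)
o2: d²=50 > ρ²=45 → inactive
F = F_att + ΣF_rep = (-2.8054,-1.0285)
p' = p + 1/8·F = (0.6493,1.8714)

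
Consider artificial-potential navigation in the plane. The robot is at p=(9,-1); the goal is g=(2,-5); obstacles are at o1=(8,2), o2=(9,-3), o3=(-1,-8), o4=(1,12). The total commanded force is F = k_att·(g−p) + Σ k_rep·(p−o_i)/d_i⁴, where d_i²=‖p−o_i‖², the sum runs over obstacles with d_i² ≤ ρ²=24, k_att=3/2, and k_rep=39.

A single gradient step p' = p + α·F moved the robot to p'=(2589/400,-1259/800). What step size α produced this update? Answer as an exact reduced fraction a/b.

F_att = 3/2·(g−p) = 3/2·(-7,-4) = (-10.5000,-6.0000)
o1: d²=10 ≤ ρ²=24; F_rep = 39·(1,-3)/10² = (0.3900,-1.1700)
o2: d²=4 ≤ ρ²=24; F_rep = 39·(0,2)/4² = (0.0000,4.8750)
o3: d²=149 > ρ²=24 → inactive
o4: d²=233 > ρ²=24 → inactive
F = F_att + ΣF_rep = (-10.1100,-2.2950)
Δp = p'−p = (-2.5275,-0.5737); α = Δx/Fx = (-1011/400) / (-1011/100) = 1/4
check: Δy/Fy = (-459/800) / (-459/200) = 1/4 ✓

α = 1/4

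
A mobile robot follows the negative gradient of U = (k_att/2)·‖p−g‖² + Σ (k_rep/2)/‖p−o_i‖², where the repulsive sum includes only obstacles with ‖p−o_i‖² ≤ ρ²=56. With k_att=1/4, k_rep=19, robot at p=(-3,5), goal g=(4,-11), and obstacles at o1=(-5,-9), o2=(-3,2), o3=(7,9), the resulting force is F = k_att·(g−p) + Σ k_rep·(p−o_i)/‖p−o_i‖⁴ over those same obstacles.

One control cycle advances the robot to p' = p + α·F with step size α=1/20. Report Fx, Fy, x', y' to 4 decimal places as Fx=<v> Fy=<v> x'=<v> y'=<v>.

F_att = 1/4·(g−p) = 1/4·(7,-16) = (1.7500,-4.0000)
o1: d²=200 > ρ²=56 → inactive
o2: d²=9 ≤ ρ²=56; F_rep = 19·(0,3)/9² = (0.0000,0.7037)
o3: d²=116 > ρ²=56 → inactive
F = F_att + ΣF_rep = (1.7500,-3.2963)
p' = p + 1/20·F = (-2.9125,4.8352)

Fx=1.7500 Fy=-3.2963 x'=-2.9125 y'=4.8352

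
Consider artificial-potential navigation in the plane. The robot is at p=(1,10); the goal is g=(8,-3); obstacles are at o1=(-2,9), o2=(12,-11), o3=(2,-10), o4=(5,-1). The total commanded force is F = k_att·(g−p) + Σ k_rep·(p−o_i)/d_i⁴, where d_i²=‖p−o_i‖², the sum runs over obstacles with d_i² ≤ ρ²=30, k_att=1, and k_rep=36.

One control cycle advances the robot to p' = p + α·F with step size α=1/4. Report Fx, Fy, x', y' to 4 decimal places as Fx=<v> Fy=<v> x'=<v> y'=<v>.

Fx=8.0800 Fy=-12.6400 x'=3.0200 y'=6.8400

F_att = 1·(g−p) = 1·(7,-13) = (7.0000,-13.0000)
o1: d²=10 ≤ ρ²=30; F_rep = 36·(3,1)/10² = (1.0800,0.3600)
o2: d²=562 > ρ²=30 → inactive
o3: d²=401 > ρ²=30 → inactive
o4: d²=137 > ρ²=30 → inactive
F = F_att + ΣF_rep = (8.0800,-12.6400)
p' = p + 1/4·F = (3.0200,6.8400)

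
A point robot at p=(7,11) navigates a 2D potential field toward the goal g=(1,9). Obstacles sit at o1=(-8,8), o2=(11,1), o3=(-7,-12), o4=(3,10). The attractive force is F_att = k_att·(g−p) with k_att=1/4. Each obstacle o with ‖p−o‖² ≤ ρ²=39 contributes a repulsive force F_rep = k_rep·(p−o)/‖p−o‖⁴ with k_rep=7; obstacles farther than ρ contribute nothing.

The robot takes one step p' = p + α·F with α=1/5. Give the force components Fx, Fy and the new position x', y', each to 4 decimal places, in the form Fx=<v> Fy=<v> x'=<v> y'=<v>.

F_att = 1/4·(g−p) = 1/4·(-6,-2) = (-1.5000,-0.5000)
o1: d²=234 > ρ²=39 → inactive
o2: d²=116 > ρ²=39 → inactive
o3: d²=725 > ρ²=39 → inactive
o4: d²=17 ≤ ρ²=39; F_rep = 7·(4,1)/17² = (0.0969,0.0242)
F = F_att + ΣF_rep = (-1.4031,-0.4758)
p' = p + 1/5·F = (6.7194,10.9048)

Fx=-1.4031 Fy=-0.4758 x'=6.7194 y'=10.9048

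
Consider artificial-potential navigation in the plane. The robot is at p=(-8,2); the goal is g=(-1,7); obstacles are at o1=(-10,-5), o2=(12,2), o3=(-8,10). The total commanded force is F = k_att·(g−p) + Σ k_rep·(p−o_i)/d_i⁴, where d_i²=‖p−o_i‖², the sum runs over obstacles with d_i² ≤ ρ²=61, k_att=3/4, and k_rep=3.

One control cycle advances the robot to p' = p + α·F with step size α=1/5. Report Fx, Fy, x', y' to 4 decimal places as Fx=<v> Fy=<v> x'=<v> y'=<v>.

Fx=5.2521 Fy=3.7575 x'=-6.9496 y'=2.7515

F_att = 3/4·(g−p) = 3/4·(7,5) = (5.2500,3.7500)
o1: d²=53 ≤ ρ²=61; F_rep = 3·(2,7)/53² = (0.0021,0.0075)
o2: d²=400 > ρ²=61 → inactive
o3: d²=64 > ρ²=61 → inactive
F = F_att + ΣF_rep = (5.2521,3.7575)
p' = p + 1/5·F = (-6.9496,2.7515)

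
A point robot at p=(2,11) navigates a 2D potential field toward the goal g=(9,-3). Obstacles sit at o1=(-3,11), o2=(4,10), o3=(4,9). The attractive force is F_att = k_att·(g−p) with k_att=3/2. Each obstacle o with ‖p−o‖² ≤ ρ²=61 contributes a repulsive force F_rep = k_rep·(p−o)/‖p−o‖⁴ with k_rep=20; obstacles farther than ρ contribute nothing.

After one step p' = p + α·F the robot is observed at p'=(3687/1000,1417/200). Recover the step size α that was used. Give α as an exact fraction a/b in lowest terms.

F_att = 3/2·(g−p) = 3/2·(7,-14) = (10.5000,-21.0000)
o1: d²=25 ≤ ρ²=61; F_rep = 20·(5,0)/25² = (0.1600,0.0000)
o2: d²=5 ≤ ρ²=61; F_rep = 20·(-2,1)/5² = (-1.6000,0.8000)
o3: d²=8 ≤ ρ²=61; F_rep = 20·(-2,2)/8² = (-0.6250,0.6250)
F = F_att + ΣF_rep = (8.4350,-19.5750)
Δp = p'−p = (1.6870,-3.9150); α = Δx/Fx = (1687/1000) / (1687/200) = 1/5
check: Δy/Fy = (-783/200) / (-783/40) = 1/5 ✓

α = 1/5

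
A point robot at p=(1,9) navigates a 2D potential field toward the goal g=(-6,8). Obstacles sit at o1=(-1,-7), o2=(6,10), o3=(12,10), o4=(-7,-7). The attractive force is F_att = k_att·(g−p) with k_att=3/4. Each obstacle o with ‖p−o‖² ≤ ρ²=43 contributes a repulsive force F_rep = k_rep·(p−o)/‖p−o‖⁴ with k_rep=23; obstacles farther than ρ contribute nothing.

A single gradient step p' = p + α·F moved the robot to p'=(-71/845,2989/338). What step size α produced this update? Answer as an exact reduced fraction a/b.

α = 1/5

F_att = 3/4·(g−p) = 3/4·(-7,-1) = (-5.2500,-0.7500)
o1: d²=260 > ρ²=43 → inactive
o2: d²=26 ≤ ρ²=43; F_rep = 23·(-5,-1)/26² = (-0.1701,-0.0340)
o3: d²=122 > ρ²=43 → inactive
o4: d²=320 > ρ²=43 → inactive
F = F_att + ΣF_rep = (-5.4201,-0.7840)
Δp = p'−p = (-1.0840,-0.1568); α = Δx/Fx = (-916/845) / (-916/169) = 1/5
check: Δy/Fy = (-53/338) / (-265/338) = 1/5 ✓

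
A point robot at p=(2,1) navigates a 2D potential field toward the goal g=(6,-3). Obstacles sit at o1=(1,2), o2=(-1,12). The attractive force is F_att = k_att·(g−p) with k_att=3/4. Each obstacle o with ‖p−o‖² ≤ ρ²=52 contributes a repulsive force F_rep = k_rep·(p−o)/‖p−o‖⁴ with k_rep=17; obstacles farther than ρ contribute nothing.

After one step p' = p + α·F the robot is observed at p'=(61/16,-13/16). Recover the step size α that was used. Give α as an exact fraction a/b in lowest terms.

F_att = 3/4·(g−p) = 3/4·(4,-4) = (3.0000,-3.0000)
o1: d²=2 ≤ ρ²=52; F_rep = 17·(1,-1)/2² = (4.2500,-4.2500)
o2: d²=130 > ρ²=52 → inactive
F = F_att + ΣF_rep = (7.2500,-7.2500)
Δp = p'−p = (1.8125,-1.8125); α = Δx/Fx = (29/16) / (29/4) = 1/4
check: Δy/Fy = (-29/16) / (-29/4) = 1/4 ✓

α = 1/4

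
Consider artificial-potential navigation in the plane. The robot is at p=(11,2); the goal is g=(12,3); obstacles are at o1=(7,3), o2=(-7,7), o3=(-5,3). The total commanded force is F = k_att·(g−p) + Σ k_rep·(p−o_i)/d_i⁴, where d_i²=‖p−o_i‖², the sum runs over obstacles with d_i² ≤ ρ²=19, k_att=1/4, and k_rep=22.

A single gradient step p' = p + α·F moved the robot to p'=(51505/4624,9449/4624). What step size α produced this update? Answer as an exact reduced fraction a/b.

F_att = 1/4·(g−p) = 1/4·(1,1) = (0.2500,0.2500)
o1: d²=17 ≤ ρ²=19; F_rep = 22·(4,-1)/17² = (0.3045,-0.0761)
o2: d²=349 > ρ²=19 → inactive
o3: d²=257 > ρ²=19 → inactive
F = F_att + ΣF_rep = (0.5545,0.1739)
Δp = p'−p = (0.1386,0.0435); α = Δx/Fx = (641/4624) / (641/1156) = 1/4
check: Δy/Fy = (201/4624) / (201/1156) = 1/4 ✓

α = 1/4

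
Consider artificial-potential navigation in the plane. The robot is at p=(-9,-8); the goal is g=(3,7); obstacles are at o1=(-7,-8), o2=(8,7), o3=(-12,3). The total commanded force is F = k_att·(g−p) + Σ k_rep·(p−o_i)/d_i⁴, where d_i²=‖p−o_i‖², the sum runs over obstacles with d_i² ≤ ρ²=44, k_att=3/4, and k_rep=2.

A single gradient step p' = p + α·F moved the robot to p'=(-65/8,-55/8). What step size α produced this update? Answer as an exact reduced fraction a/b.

F_att = 3/4·(g−p) = 3/4·(12,15) = (9.0000,11.2500)
o1: d²=4 ≤ ρ²=44; F_rep = 2·(-2,0)/4² = (-0.2500,0.0000)
o2: d²=514 > ρ²=44 → inactive
o3: d²=130 > ρ²=44 → inactive
F = F_att + ΣF_rep = (8.7500,11.2500)
Δp = p'−p = (0.8750,1.1250); α = Δx/Fx = (7/8) / (35/4) = 1/10
check: Δy/Fy = (9/8) / (45/4) = 1/10 ✓

α = 1/10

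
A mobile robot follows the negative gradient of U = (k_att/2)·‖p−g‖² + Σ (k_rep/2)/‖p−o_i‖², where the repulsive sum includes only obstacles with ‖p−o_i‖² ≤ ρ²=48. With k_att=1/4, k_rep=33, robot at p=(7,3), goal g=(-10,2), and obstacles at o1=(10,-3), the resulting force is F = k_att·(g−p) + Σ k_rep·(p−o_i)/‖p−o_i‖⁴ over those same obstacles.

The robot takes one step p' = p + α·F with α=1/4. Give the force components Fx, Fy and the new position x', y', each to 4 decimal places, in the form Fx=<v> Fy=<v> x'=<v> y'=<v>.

F_att = 1/4·(g−p) = 1/4·(-17,-1) = (-4.2500,-0.2500)
o1: d²=45 ≤ ρ²=48; F_rep = 33·(-3,6)/45² = (-0.0489,0.0978)
F = F_att + ΣF_rep = (-4.2989,-0.1522)
p' = p + 1/4·F = (5.9253,2.9619)

Fx=-4.2989 Fy=-0.1522 x'=5.9253 y'=2.9619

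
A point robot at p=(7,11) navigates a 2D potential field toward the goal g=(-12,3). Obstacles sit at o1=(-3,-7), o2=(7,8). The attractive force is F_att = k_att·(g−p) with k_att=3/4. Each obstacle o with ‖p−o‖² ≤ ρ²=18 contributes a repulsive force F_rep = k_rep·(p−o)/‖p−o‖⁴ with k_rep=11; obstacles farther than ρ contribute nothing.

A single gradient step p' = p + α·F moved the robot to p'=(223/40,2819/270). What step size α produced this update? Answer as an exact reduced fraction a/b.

α = 1/10

F_att = 3/4·(g−p) = 3/4·(-19,-8) = (-14.2500,-6.0000)
o1: d²=424 > ρ²=18 → inactive
o2: d²=9 ≤ ρ²=18; F_rep = 11·(0,3)/9² = (0.0000,0.4074)
F = F_att + ΣF_rep = (-14.2500,-5.5926)
Δp = p'−p = (-1.4250,-0.5593); α = Δx/Fx = (-57/40) / (-57/4) = 1/10
check: Δy/Fy = (-151/270) / (-151/27) = 1/10 ✓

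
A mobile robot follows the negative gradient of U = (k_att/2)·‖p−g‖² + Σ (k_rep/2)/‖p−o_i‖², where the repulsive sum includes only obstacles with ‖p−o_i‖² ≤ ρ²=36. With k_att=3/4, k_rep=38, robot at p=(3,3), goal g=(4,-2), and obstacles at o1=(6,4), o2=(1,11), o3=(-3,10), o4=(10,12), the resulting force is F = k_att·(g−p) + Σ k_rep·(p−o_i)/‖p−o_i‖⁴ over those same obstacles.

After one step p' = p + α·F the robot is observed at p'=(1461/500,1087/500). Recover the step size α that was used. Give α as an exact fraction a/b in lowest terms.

F_att = 3/4·(g−p) = 3/4·(1,-5) = (0.7500,-3.7500)
o1: d²=10 ≤ ρ²=36; F_rep = 38·(-3,-1)/10² = (-1.1400,-0.3800)
o2: d²=68 > ρ²=36 → inactive
o3: d²=85 > ρ²=36 → inactive
o4: d²=130 > ρ²=36 → inactive
F = F_att + ΣF_rep = (-0.3900,-4.1300)
Δp = p'−p = (-0.0780,-0.8260); α = Δx/Fx = (-39/500) / (-39/100) = 1/5
check: Δy/Fy = (-413/500) / (-413/100) = 1/5 ✓

α = 1/5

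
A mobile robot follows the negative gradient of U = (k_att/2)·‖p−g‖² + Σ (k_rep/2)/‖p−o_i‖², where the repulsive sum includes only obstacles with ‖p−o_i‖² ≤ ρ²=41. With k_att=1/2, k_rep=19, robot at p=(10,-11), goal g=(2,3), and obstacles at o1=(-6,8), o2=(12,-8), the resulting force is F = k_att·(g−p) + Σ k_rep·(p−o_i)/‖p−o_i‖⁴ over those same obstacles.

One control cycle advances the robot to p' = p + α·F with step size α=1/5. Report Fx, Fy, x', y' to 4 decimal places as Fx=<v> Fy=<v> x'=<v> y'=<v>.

F_att = 1/2·(g−p) = 1/2·(-8,14) = (-4.0000,7.0000)
o1: d²=617 > ρ²=41 → inactive
o2: d²=13 ≤ ρ²=41; F_rep = 19·(-2,-3)/13² = (-0.2249,-0.3373)
F = F_att + ΣF_rep = (-4.2249,6.6627)
p' = p + 1/5·F = (9.1550,-9.6675)

Fx=-4.2249 Fy=6.6627 x'=9.1550 y'=-9.6675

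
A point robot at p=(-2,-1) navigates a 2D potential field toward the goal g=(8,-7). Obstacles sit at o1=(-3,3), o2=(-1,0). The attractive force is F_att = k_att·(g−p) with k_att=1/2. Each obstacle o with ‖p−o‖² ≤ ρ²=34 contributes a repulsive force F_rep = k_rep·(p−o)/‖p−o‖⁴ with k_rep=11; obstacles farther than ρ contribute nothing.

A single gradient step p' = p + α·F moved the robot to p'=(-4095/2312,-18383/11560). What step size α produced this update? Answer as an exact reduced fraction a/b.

F_att = 1/2·(g−p) = 1/2·(10,-6) = (5.0000,-3.0000)
o1: d²=17 ≤ ρ²=34; F_rep = 11·(1,-4)/17² = (0.0381,-0.1522)
o2: d²=2 ≤ ρ²=34; F_rep = 11·(-1,-1)/2² = (-2.7500,-2.7500)
F = F_att + ΣF_rep = (2.2881,-5.9022)
Δp = p'−p = (0.2288,-0.5902); α = Δx/Fx = (529/2312) / (2645/1156) = 1/10
check: Δy/Fy = (-6823/11560) / (-6823/1156) = 1/10 ✓

α = 1/10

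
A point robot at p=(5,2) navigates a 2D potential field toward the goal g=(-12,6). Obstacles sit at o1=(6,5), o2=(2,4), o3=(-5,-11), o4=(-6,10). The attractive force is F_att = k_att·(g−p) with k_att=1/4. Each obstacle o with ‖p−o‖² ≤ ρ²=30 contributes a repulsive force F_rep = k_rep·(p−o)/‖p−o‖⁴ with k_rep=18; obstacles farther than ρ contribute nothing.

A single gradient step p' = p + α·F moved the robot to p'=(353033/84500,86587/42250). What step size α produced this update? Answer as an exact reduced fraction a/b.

F_att = 1/4·(g−p) = 1/4·(-17,4) = (-4.2500,1.0000)
o1: d²=10 ≤ ρ²=30; F_rep = 18·(-1,-3)/10² = (-0.1800,-0.5400)
o2: d²=13 ≤ ρ²=30; F_rep = 18·(3,-2)/13² = (0.3195,-0.2130)
o3: d²=269 > ρ²=30 → inactive
o4: d²=185 > ρ²=30 → inactive
F = F_att + ΣF_rep = (-4.1105,0.2470)
Δp = p'−p = (-0.8221,0.0494); α = Δx/Fx = (-69467/84500) / (-69467/16900) = 1/5
check: Δy/Fy = (2087/42250) / (2087/8450) = 1/5 ✓

α = 1/5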